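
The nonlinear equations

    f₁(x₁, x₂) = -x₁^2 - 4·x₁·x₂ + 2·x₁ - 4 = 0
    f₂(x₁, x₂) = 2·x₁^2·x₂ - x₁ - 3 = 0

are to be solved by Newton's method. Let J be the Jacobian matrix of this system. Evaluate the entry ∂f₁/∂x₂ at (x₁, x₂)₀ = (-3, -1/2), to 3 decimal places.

12.000

∂f₁/∂x₂ = -4·x₁.
At (-3, -1/2) this is 12.000.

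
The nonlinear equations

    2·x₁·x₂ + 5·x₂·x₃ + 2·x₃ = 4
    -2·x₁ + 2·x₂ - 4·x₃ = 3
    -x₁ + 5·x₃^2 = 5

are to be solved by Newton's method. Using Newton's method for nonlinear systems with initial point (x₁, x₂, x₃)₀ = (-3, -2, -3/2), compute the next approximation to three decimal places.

At (-3, -2, -3/2): F = (20.000, 5.000, 9.250).
Jacobian J = [[2·x₂, 2·x₁ + 5·x₃, 5·x₂ + 2], [-2, 2, -4], [-1, 0, 10·x₃]].
At the point, J = [[-4.000, -13.500, -8.000], [-2.000, 2.000, -4.000], [-1.000, 0.000, -15.000]] (det J = 455.000).
Solving J·Δ = −F gives Δ = (2.121, 0.571, 0.475).
Then the next iterate is (x₁, x₂, x₃)₁ = (-0.879, -1.429, -1.025).

(-0.879, -1.429, -1.025)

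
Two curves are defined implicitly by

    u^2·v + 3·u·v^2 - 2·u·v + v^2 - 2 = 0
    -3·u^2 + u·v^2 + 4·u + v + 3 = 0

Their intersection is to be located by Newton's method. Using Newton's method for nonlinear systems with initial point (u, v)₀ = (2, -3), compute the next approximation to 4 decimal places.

(1.5608, -1.7672)

At (2, -3): F = (61.0000, 14.0000).
Jacobian J = [[2·u·v + 3·v^2 - 2·v, u^2 + 6·u·v - 2·u + 2·v], [-6·u + v^2 + 4, 2·u·v + 1]].
At the point, J = [[21.0000, -42.0000], [1.0000, -11.0000]] (det J = -189.0000).
Solving J·Δ = −F gives Δ = (-0.4392, 1.2328).
Then the next iterate is (u, v)₁ = (1.5608, -1.7672).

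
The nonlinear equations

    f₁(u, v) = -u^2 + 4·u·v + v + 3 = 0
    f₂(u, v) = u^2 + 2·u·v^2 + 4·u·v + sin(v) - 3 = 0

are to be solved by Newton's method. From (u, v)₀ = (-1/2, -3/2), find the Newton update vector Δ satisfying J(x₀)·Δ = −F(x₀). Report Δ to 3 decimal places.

(0.198, 3.261)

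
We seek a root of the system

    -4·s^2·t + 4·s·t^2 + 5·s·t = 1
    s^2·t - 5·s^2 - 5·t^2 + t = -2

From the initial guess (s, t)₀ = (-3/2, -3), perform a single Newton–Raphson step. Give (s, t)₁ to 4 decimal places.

At (-3/2, -3): F = (-5.5000, -64.0000).
Jacobian J = [[-8·s·t + 4·t^2 + 5·t, -4·s^2 + 8·s·t + 5·s], [2·s·t - 10·s, s^2 - 10·t + 1]].
At the point, J = [[-15.0000, 19.5000], [24.0000, 33.2500]] (det J = -966.7500).
Solving J·Δ = −F gives Δ = (1.1018, 1.1296).
Then the next iterate is (s, t)₁ = (-0.3982, -1.8704).

(-0.3982, -1.8704)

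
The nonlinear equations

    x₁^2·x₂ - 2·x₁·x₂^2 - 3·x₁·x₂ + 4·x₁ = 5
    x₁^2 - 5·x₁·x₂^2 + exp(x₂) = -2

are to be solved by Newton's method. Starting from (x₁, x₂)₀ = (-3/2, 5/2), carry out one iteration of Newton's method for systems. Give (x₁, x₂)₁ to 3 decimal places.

At (-3/2, 5/2): F = (24.625, 63.30749).
Jacobian J = [[2·x₁·x₂ - 2·x₂^2 - 3·x₂ + 4, x₁^2 - 4·x₁·x₂ - 3·x₁], [2·x₁ - 5·x₂^2, -10·x₁·x₂ + exp(x₂)]].
At the point, J = [[-23.500, 21.750], [-34.250, 49.68249]] (det J = -422.60111).
Solving J·Δ = −F gives Δ = (-0.363, -1.525).
Then the next iterate is (x₁, x₂)₁ = (-1.863, 0.975).

(-1.863, 0.975)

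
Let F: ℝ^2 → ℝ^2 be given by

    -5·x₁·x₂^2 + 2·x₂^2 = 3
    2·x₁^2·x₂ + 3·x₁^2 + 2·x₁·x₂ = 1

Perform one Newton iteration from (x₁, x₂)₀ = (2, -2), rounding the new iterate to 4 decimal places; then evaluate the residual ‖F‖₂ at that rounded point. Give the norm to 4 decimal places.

8.8120

At (2, -2): F = (-35.0000, -13.0000).
Jacobian J = [[-5·x₂^2, -10·x₁·x₂ + 4·x₂], [4·x₁·x₂ + 6·x₁ + 2·x₂, 2·x₁^2 + 2·x₁]].
At the point, J = [[-20.0000, 32.0000], [-8.0000, 12.0000]] (det J = 16.0000).
Solving J·Δ = −F gives Δ = (0.2500, 1.2500).
Then the next iterate is (x₁, x₂)₁ = (2.2500, -0.7500).
Re-evaluating at (2.2500, -0.7500): F = (-8.203125, 3.218750), so ‖F‖₂ = 8.8120.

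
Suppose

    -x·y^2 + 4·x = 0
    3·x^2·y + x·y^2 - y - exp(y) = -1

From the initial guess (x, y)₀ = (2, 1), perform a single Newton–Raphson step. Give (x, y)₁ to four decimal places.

(0.6626, 1.4970)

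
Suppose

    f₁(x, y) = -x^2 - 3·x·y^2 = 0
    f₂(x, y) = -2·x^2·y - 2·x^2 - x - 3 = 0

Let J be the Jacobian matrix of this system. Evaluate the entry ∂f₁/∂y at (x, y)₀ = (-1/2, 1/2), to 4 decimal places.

∂f₁/∂y = -6·x·y.
At (-1/2, 1/2) this is 1.5000.

1.5000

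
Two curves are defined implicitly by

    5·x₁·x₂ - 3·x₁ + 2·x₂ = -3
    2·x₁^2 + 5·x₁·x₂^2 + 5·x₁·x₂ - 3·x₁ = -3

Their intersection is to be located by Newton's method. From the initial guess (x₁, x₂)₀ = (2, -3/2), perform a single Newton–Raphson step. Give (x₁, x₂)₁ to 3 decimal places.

At (2, -3/2): F = (-21.000, 12.500).
Jacobian J = [[5·x₂ - 3, 5·x₁ + 2], [4·x₁ + 5·x₂^2 + 5·x₂ - 3, 10·x₁·x₂ + 5·x₁]].
At the point, J = [[-10.500, 12.000], [8.750, -20.000]] (det J = 105.000).
Solving J·Δ = −F gives Δ = (-2.571, -0.500).
Then the next iterate is (x₁, x₂)₁ = (-0.571, -2.000).

(-0.571, -2.000)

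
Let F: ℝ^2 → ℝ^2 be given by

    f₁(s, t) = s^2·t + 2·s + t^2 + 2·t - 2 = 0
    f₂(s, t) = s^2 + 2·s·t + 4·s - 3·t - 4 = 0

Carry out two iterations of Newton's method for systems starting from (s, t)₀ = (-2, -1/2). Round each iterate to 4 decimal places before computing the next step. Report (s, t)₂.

(0.4499, -1.9287)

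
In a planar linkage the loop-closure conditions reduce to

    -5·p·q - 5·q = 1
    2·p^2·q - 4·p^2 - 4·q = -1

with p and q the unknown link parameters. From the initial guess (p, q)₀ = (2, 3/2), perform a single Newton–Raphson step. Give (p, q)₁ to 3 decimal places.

At (2, 3/2): F = (-23.500, -9.000).
Jacobian J = [[-5·q, -5·p - 5], [4·p·q - 8·p, 2·p^2 - 4]].
At the point, J = [[-7.500, -15.000], [-4.000, 4.000]] (det J = -90.000).
Solving J·Δ = −F gives Δ = (-2.544, -0.294).
Then the next iterate is (p, q)₁ = (-0.544, 1.206).

(-0.544, 1.206)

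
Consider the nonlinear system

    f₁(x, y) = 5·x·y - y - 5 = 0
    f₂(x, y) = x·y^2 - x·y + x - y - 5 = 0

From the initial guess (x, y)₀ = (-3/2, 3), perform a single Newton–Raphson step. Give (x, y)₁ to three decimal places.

At (-3/2, 3): F = (-30.500, -18.500).
Jacobian J = [[5·y, 5·x - 1], [y^2 - y + 1, 2·x·y - x - 1]].
At the point, J = [[15.000, -8.500], [7.000, -8.500]] (det J = -68.000).
Solving J·Δ = −F gives Δ = (1.500, -0.941).
Then the next iterate is (x, y)₁ = (0.000, 2.059).

(0.000, 2.059)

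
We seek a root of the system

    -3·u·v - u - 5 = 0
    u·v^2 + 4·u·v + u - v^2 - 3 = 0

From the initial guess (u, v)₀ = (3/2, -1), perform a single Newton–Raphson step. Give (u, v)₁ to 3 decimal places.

At (3/2, -1): F = (-2.000, -7.000).
Jacobian J = [[-3·v - 1, -3·u], [v^2 + 4·v + 1, 2·u·v + 4·u - 2·v]].
At the point, J = [[2.000, -4.500], [-2.000, 5.000]] (det J = 1.000).
Solving J·Δ = −F gives Δ = (41.500, 18.000).
Then the next iterate is (u, v)₁ = (43.000, 17.000).

(43.000, 17.000)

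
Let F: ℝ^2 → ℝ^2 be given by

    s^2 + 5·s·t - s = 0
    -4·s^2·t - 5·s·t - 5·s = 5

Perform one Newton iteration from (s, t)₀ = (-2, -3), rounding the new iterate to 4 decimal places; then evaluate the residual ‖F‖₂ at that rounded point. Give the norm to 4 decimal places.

At (-2, -3): F = (36.0000, 23.0000).
Jacobian J = [[2·s + 5·t - 1, 5·s], [-8·s·t - 5·t - 5, -4·s^2 - 5·s]].
At the point, J = [[-20.0000, -10.0000], [-38.0000, -6.0000]] (det J = -260.0000).
Solving J·Δ = −F gives Δ = (0.0538, 3.4923).
Then the next iterate is (s, t)₁ = (-1.9462, 0.4923).
Re-evaluating at (-1.9462, 0.4923): F = (0.943323, 2.062843), so ‖F‖₂ = 2.2683.

2.2683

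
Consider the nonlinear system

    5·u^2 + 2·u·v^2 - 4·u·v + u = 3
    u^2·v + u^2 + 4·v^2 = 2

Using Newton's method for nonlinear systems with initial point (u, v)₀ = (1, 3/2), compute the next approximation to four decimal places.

At (1, 3/2): F = (1.5000, 9.5000).
Jacobian J = [[10·u + 2·v^2 - 4·v + 1, 4·u·v - 4·u], [2·u·v + 2·u, u^2 + 8·v]].
At the point, J = [[9.5000, 2.0000], [5.0000, 13.0000]] (det J = 113.5000).
Solving J·Δ = −F gives Δ = (-0.0044, -0.7291).
Then the next iterate is (u, v)₁ = (0.9956, 0.7709).

(0.9956, 0.7709)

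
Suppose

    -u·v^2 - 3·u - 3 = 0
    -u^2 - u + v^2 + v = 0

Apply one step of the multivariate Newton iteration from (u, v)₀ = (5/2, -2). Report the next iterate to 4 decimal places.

(0.9074, -1.0648)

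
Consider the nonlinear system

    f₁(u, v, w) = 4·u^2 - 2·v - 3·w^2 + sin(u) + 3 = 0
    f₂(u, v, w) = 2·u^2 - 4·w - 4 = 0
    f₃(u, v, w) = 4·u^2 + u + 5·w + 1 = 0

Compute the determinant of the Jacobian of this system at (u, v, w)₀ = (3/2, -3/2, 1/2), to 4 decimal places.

J = [[8·u + cos(u), -2, -6·w], [4·u, 0, -4], [8·u + 1, 0, 5]].
At the point, J = [[12.070737, -2.0000, -3.0000], [6.0000, 0.0000, -4.0000], [13.0000, 0.0000, 5.0000]].
det J = 164.0000.

164.0000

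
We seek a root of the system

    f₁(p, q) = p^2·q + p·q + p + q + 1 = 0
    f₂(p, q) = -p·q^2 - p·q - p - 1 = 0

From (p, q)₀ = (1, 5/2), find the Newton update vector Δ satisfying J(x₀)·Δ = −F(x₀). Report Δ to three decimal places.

(-1.138, 0.057)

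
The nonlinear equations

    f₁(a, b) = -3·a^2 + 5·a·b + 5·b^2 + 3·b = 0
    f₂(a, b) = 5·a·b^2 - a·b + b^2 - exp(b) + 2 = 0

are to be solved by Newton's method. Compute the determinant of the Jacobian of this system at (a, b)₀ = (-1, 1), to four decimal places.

J = [[-6·a + 5·b, 5·a + 10·b + 3], [5·b^2 - b, 10·a·b - a + 2·b - exp(b)]].
At the point, J = [[11.0000, 8.0000], [4.0000, -9.718282]].
det J = -138.9011.

-138.9011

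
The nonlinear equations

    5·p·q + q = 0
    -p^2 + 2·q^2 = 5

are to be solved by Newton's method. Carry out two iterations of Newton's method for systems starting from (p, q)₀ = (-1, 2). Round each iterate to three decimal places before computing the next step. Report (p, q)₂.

At (-1, 2): F = (-8.000, 2.000).
Jacobian J = [[5·q, 5·p + 1], [-2·p, 4·q]].
At the point, J = [[10.000, -4.000], [2.000, 8.000]] (det J = 88.000).
Solving J·Δ = −F gives Δ = (0.636, -0.409).
Then the next iterate is (p, q)₁ = (-0.364, 1.591).
Round to (-0.364, 1.591) and repeat: F = (-1.30462, -0.06993), J = [[7.955, -0.820], [0.728, 6.364]].
Δ = (0.163, -0.008), so (p, q)₂ = (-0.201, 1.583).

(-0.201, 1.583)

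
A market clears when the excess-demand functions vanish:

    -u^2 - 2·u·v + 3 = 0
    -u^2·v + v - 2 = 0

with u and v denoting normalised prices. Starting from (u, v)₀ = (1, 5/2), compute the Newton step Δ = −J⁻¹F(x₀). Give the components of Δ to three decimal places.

At (1, 5/2): F = (-3.000, -2.000).
Jacobian J = [[-2·u - 2·v, -2·u], [-2·u·v, -u^2 + 1]].
At the point, J = [[-7.000, -2.000], [-5.000, 0.000]] (det J = -10.000).
Solving J·Δ = −F gives Δ = (-0.400, -0.100).

(-0.400, -0.100)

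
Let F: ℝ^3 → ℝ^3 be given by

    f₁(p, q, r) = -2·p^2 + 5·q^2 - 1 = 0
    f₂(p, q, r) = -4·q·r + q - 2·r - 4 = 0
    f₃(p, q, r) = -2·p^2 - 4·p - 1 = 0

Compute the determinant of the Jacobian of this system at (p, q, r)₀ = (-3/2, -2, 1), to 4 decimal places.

-240.0000

J = [[-4·p, 10·q, 0], [0, -4·r + 1, -4·q - 2], [-4·p - 4, 0, 0]].
At the point, J = [[6.0000, -20.0000, 0.0000], [0.0000, -3.0000, 6.0000], [2.0000, 0.0000, 0.0000]].
det J = -240.0000.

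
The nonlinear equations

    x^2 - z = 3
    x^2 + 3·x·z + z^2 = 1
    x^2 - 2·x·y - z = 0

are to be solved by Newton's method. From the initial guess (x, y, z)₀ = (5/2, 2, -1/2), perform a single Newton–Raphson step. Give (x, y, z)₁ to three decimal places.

(1.774, 1.181, -0.378)

At (5/2, 2, -1/2): F = (3.750, 1.750, -3.250).
Jacobian J = [[2·x, 0, -1], [2·x + 3·z, 0, 3·x + 2·z], [2·x - 2·y, -2·x, -1]].
At the point, J = [[5.000, 0.000, -1.000], [3.500, 0.000, 6.500], [1.000, -5.000, -1.000]] (det J = 180.000).
Solving J·Δ = −F gives Δ = (-0.726, -0.819, 0.122).
Then the next iterate is (x, y, z)₁ = (1.774, 1.181, -0.378).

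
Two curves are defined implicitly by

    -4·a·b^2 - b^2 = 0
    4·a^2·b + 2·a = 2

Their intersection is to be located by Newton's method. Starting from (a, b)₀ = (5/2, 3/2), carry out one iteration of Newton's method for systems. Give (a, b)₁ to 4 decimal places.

(1.6363, 0.9856)

At (5/2, 3/2): F = (-24.7500, 40.5000).
Jacobian J = [[-4·b^2, -8·a·b - 2·b], [8·a·b + 2, 4·a^2]].
At the point, J = [[-9.0000, -33.0000], [32.0000, 25.0000]] (det J = 831.0000).
Solving J·Δ = −F gives Δ = (-0.8637, -0.5144).
Then the next iterate is (a, b)₁ = (1.6363, 0.9856).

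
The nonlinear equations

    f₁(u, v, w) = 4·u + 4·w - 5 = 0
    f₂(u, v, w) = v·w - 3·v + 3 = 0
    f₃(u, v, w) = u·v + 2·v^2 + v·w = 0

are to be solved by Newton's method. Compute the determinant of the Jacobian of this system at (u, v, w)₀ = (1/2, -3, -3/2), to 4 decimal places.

J = [[4, 0, 4], [0, w - 3, v], [v, u + 4·v + w, v]].
At the point, J = [[4.0000, 0.0000, 4.0000], [0.0000, -4.5000, -3.0000], [-3.0000, -13.0000, -3.0000]].
det J = -156.0000.

-156.0000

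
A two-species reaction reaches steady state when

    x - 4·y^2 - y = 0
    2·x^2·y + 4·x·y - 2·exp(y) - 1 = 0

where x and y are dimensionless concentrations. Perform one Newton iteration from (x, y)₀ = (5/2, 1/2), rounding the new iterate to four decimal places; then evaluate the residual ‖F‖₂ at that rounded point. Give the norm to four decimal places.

0.9811

At (5/2, 1/2): F = (1.0000, 6.952557).
Jacobian J = [[1, -8·y - 1], [4·x·y + 4·y, 2·x^2 + 4·x - 2·exp(y)]].
At the point, J = [[1.0000, -5.0000], [7.0000, 19.202557]] (det J = 54.202557).
Solving J·Δ = −F gives Δ = (-0.9956, 0.0009).
Then the next iterate is (x, y)₁ = (1.5044, 0.5009).
Re-evaluating at (1.5044, 0.5009): F = (-0.000103, 0.981097), so ‖F‖₂ = 0.9811.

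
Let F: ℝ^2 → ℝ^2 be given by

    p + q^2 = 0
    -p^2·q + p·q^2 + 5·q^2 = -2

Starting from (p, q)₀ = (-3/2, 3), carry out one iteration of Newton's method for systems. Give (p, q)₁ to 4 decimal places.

(-1.7227, 1.7871)

At (-3/2, 3): F = (7.5000, 26.7500).
Jacobian J = [[1, 2·q], [-2·p·q + q^2, -p^2 + 2·p·q + 10·q]].
At the point, J = [[1.0000, 6.0000], [18.0000, 18.7500]] (det J = -89.2500).
Solving J·Δ = −F gives Δ = (-0.2227, -1.2129).
Then the next iterate is (p, q)₁ = (-1.7227, 1.7871).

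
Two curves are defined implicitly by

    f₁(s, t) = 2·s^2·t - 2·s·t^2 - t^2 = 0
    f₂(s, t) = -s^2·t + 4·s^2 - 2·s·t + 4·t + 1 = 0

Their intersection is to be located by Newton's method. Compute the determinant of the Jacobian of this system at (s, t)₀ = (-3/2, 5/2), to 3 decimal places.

J = [[4·s·t - 2·t^2, 2·s^2 - 4·s·t - 2·t], [-2·s·t + 8·s - 2·t, -s^2 - 2·s + 4]].
At the point, J = [[-27.500, 14.500], [-9.500, 4.750]].
det J = 7.125.

7.125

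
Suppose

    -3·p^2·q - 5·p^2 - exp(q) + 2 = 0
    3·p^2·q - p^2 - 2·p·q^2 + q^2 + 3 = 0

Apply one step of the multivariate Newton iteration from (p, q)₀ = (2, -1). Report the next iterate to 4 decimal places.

(1.1476, -0.9635)

At (2, -1): F = (-6.367879, -16.0000).
Jacobian J = [[-6·p·q - 10·p, -3·p^2 - exp(q)], [6·p·q - 2·p - 2·q^2, 3·p^2 - 4·p·q + 2·q]].
At the point, J = [[-8.0000, -12.367879], [-18.0000, 18.0000]] (det J = -366.621830).
Solving J·Δ = −F gives Δ = (-0.8524, 0.0365).
Then the next iterate is (p, q)₁ = (1.1476, -0.9635).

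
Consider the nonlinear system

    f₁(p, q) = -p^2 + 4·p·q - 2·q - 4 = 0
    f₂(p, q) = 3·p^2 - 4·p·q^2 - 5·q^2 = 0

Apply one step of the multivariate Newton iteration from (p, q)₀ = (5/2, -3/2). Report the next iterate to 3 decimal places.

At (5/2, -3/2): F = (-22.250, -15.000).
Jacobian J = [[-2·p + 4·q, 4·p - 2], [6·p - 4·q^2, -8·p·q - 10·q]].
At the point, J = [[-11.000, 8.000], [6.000, 45.000]] (det J = -543.000).
Solving J·Δ = −F gives Δ = (-1.623, 0.550).
Then the next iterate is (p, q)₁ = (0.877, -0.950).

(0.877, -0.950)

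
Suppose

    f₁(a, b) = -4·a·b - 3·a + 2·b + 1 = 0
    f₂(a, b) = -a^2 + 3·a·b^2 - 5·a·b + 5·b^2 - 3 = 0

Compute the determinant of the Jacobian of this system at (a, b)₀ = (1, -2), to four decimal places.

J = [[-4·b - 3, -4·a + 2], [-2·a + 3·b^2 - 5·b, 6·a·b - 5·a + 10·b]].
At the point, J = [[5.0000, -2.0000], [20.0000, -37.0000]].
det J = -145.0000.

-145.0000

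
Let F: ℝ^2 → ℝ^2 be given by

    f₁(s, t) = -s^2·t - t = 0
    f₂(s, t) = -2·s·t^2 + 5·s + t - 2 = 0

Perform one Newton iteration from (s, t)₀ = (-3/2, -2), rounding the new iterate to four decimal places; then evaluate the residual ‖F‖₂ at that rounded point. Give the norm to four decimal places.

At (-3/2, -2): F = (6.5000, 0.5000).
Jacobian J = [[-2·s·t, -s^2 - 1], [-2·t^2 + 5, -4·s·t + 1]].
At the point, J = [[-6.0000, -3.2500], [-3.0000, -11.0000]] (det J = 56.2500).
Solving J·Δ = −F gives Δ = (1.2422, -0.2933).
Then the next iterate is (s, t)₁ = (-0.2578, -2.2933).
Re-evaluating at (-0.2578, -2.2933): F = (2.445715, -2.870644), so ‖F‖₂ = 3.7712.

3.7712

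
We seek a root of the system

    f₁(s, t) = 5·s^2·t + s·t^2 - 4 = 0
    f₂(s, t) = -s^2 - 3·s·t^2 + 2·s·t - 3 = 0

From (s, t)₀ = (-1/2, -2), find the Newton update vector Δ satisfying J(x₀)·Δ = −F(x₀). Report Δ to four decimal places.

(0.8947, -1.2386)

At (-1/2, -2): F = (-8.5000, 4.7500).
Jacobian J = [[10·s·t + t^2, 5·s^2 + 2·s·t], [-2·s - 3·t^2 + 2·t, -6·s·t + 2·s]].
At the point, J = [[14.0000, 3.2500], [-15.0000, -7.0000]] (det J = -49.2500).
Solving J·Δ = −F gives Δ = (0.8947, -1.2386).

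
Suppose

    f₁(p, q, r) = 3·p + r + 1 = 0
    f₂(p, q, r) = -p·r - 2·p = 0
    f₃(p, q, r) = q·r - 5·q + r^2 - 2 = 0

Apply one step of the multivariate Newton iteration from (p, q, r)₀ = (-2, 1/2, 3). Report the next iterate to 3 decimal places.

At (-2, 1/2, 3): F = (-2.000, 10.000, 6.000).
Jacobian J = [[3, 0, 1], [-r - 2, 0, -p], [0, r - 5, q + 2·r]].
At the point, J = [[3.000, 0.000, 1.000], [-5.000, 0.000, 2.000], [0.000, -2.000, 6.500]] (det J = 22.000).
Solving J·Δ = −F gives Δ = (1.273, -2.909, -1.818).
Then the next iterate is (p, q, r)₁ = (-0.727, -2.409, 1.182).

(-0.727, -2.409, 1.182)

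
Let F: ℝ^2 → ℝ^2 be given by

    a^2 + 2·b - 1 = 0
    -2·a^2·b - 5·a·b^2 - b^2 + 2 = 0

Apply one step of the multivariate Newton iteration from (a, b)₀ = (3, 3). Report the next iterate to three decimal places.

At (3, 3): F = (14.000, -196.000).
Jacobian J = [[2·a, 2], [-4·a·b - 5·b^2, -2·a^2 - 10·a·b - 2·b]].
At the point, J = [[6.000, 2.000], [-81.000, -114.000]] (det J = -522.000).
Solving J·Δ = −F gives Δ = (-2.307, -0.080).
Then the next iterate is (a, b)₁ = (0.693, 2.920).

(0.693, 2.920)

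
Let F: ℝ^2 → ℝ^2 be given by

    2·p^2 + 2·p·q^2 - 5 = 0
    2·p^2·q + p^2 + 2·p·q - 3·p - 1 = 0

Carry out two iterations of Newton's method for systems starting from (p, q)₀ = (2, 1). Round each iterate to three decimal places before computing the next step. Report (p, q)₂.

(1.501, 0.456)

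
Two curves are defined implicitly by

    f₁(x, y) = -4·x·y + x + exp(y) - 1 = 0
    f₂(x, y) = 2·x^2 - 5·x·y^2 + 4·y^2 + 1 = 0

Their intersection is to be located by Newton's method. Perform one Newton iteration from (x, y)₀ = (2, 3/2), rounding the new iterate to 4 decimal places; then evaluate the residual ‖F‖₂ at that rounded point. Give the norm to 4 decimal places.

3.0150

At (2, 3/2): F = (-6.518311, -4.5000).
Jacobian J = [[-4·y + 1, -4·x + exp(y)], [4·x - 5·y^2, -10·x·y + 8·y]].
At the point, J = [[-5.0000, -3.518311], [-3.2500, -18.0000]] (det J = 78.565489).
Solving J·Δ = −F gives Δ = (-1.2919, -0.0167).
Then the next iterate is (x, y)₁ = (0.7081, 1.4833).
Re-evaluating at (0.7081, 1.4833): F = (-0.085733, 3.013793), so ‖F‖₂ = 3.0150.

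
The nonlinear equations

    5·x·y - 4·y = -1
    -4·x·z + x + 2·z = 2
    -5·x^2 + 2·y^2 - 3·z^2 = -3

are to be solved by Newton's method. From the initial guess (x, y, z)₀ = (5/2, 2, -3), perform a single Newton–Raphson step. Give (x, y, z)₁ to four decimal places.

At (5/2, 2, -3): F = (18.0000, 24.5000, -47.2500).
Jacobian J = [[5·y, 5·x - 4, 0], [-4·z + 1, 0, -4·x + 2], [-10·x, 4·y, -6·z]].
At the point, J = [[10.0000, 8.5000, 0.0000], [13.0000, 0.0000, -8.0000], [-25.0000, 8.0000, 18.0000]] (det J = 351.0000).
Solving J·Δ = −F gives Δ = (-1.7564, -0.0513, 0.2083).
Then the next iterate is (x, y, z)₁ = (0.7436, 1.9487, -2.7917).

(0.7436, 1.9487, -2.7917)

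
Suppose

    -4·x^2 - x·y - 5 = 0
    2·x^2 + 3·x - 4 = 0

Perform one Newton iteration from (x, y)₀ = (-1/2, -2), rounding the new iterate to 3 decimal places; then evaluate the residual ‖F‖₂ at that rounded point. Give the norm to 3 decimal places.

139.284

At (-1/2, -2): F = (-7.000, -5.000).
Jacobian J = [[-8·x - y, -x], [4·x + 3, 0]].
At the point, J = [[6.000, 0.500], [1.000, 0.000]] (det J = -0.500).
Solving J·Δ = −F gives Δ = (5.000, -46.000).
Then the next iterate is (x, y)₁ = (4.500, -48.000).
Re-evaluating at (4.500, -48.000): F = (130.000, 50.000), so ‖F‖₂ = 139.284.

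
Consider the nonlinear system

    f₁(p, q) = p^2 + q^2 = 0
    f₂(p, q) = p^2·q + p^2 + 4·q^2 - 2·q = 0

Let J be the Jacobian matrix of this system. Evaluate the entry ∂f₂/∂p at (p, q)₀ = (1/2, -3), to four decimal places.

-2.0000

∂f₂/∂p = 2·p·q + 2·p.
At (1/2, -3) this is -2.0000.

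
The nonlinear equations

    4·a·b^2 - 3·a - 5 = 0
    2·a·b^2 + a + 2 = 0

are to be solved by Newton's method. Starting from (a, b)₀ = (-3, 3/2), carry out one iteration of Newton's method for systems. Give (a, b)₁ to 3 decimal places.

(-1.800, 1.061)

At (-3, 3/2): F = (-23.000, -14.500).
Jacobian J = [[4·b^2 - 3, 8·a·b], [2·b^2 + 1, 4·a·b]].
At the point, J = [[6.000, -36.000], [5.500, -18.000]] (det J = 90.000).
Solving J·Δ = −F gives Δ = (1.200, -0.439).
Then the next iterate is (a, b)₁ = (-1.800, 1.061).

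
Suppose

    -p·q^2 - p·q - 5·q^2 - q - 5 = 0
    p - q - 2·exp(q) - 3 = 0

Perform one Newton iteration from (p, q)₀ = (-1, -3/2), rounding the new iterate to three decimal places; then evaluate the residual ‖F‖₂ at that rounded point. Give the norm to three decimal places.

At (-1, -3/2): F = (-14.000, -2.94626).
Jacobian J = [[-q^2 - q, -2·p·q - p - 10·q - 1], [1, -2·exp(q) - 1]].
At the point, J = [[-0.750, 12.000], [1.000, -1.44626]] (det J = -10.91530).
Solving J·Δ = −F gives Δ = (5.094, 1.485).
Then the next iterate is (p, q)₁ = (4.094, -0.015).
Re-evaluating at (4.094, -0.015): F = (-4.92564, -0.86122), so ‖F‖₂ = 5.000.

5.000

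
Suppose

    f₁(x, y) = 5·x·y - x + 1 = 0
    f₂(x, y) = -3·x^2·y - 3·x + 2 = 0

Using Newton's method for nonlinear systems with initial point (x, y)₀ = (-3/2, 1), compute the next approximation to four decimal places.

(-3.2708, -0.6111)

At (-3/2, 1): F = (-5.0000, -0.2500).
Jacobian J = [[5·y - 1, 5·x], [-6·x·y - 3, -3·x^2]].
At the point, J = [[4.0000, -7.5000], [6.0000, -6.7500]] (det J = 18.0000).
Solving J·Δ = −F gives Δ = (-1.7708, -1.6111).
Then the next iterate is (x, y)₁ = (-3.2708, -0.6111).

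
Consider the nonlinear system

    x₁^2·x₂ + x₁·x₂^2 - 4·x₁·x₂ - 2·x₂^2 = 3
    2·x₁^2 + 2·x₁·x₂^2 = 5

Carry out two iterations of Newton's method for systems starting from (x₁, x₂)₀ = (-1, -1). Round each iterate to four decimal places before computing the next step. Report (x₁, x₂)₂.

(-1.6931, 0.4609)

At (-1, -1): F = (-11.0000, -5.0000).
Jacobian J = [[2·x₁·x₂ + x₂^2 - 4·x₂, x₁^2 + 2·x₁·x₂ - 4·x₁ - 4·x₂], [4·x₁ + 2·x₂^2, 4·x₁·x₂]].
At the point, J = [[7.0000, 11.0000], [-2.0000, 4.0000]] (det J = 50.0000).
Solving J·Δ = −F gives Δ = (-0.2200, 1.1400).
Then the next iterate is (x₁, x₂)₁ = (-1.2200, 0.1400).
Round to (-1.2200, 0.1400) and repeat: F = (-2.171536, -2.071024), J = [[-0.8820, 5.4668], [-4.8408, -0.6832]].
Δ = (-0.4731, 0.3209), so (x₁, x₂)₂ = (-1.6931, 0.4609).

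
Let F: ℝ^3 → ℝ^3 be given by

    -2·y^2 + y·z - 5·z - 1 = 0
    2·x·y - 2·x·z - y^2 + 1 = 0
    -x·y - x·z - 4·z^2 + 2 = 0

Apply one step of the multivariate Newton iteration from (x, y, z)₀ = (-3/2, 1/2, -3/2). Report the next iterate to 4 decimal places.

(0.5787, 1.5365, -1.1395)

At (-3/2, 1/2, -3/2): F = (5.2500, -5.2500, -8.5000).
Jacobian J = [[0, -4·y + z, y - 5], [2·y - 2·z, 2·x - 2·y, -2·x], [-y - z, -x, -x - 8·z]].
At the point, J = [[0.0000, -3.5000, -4.5000], [4.0000, -4.0000, 3.0000], [1.0000, 1.5000, 13.5000]] (det J = 133.5000).
Solving J·Δ = −F gives Δ = (2.0787, 1.0365, 0.3605).
Then the next iterate is (x, y, z)₁ = (0.5787, 1.5365, -1.1395).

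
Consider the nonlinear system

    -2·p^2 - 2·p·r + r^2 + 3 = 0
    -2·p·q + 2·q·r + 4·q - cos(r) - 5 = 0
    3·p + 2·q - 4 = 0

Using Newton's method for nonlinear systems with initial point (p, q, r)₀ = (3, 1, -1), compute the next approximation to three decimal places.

At (3, 1, -1): F = (-8.000, -9.54030, 7.000).
Jacobian J = [[-4·p - 2·r, 0, -2·p + 2·r], [-2·q, -2·p + 2·r + 4, 2·q + sin(r)], [3, 2, 0]].
At the point, J = [[-10.000, 0.000, -8.000], [-2.000, -4.000, 1.15853], [3.000, 2.000, 0.000]] (det J = -40.82942).
Solving J·Δ = −F gives Δ = (-1.294, -1.560, 0.617).
Then the next iterate is (p, q, r)₁ = (1.706, -0.560, -0.383).

(1.706, -0.560, -0.383)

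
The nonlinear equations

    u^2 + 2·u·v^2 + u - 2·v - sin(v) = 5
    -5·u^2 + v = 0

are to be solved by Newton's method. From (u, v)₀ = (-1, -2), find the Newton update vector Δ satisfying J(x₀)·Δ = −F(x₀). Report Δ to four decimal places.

(0.6442, 0.5582)

At (-1, -2): F = (-8.090703, -7.0000).
Jacobian J = [[2·u + 2·v^2 + 1, 4·u·v - cos(v) - 2], [-10·u, 1]].
At the point, J = [[7.0000, 6.416147], [10.0000, 1.0000]] (det J = -57.161468).
Solving J·Δ = −F gives Δ = (0.6442, 0.5582).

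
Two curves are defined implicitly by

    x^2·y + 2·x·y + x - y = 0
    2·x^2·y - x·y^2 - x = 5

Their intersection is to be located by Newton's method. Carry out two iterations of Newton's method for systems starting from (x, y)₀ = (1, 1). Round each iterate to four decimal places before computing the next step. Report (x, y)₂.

(2.0379, -4.9786)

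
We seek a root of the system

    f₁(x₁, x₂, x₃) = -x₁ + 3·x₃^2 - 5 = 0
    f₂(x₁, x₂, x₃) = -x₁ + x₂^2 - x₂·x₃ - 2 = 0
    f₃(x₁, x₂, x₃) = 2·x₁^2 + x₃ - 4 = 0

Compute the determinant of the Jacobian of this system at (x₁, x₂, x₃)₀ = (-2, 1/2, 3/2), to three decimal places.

-35.500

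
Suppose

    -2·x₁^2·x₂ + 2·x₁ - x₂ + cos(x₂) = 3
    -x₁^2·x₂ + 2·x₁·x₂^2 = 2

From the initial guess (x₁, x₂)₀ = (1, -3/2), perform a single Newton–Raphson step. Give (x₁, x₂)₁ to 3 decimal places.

At (1, -3/2): F = (3.57074, 4.000).
Jacobian J = [[-4·x₁·x₂ + 2, -2·x₁^2 - sin(x₂) - 1], [-2·x₁·x₂ + 2·x₂^2, -x₁^2 + 4·x₁·x₂]].
At the point, J = [[8.000, -2.00251], [7.500, -7.000]] (det J = -40.98121).
Solving J·Δ = −F gives Δ = (-0.414, 0.127).
Then the next iterate is (x₁, x₂)₁ = (0.586, -1.373).

(0.586, -1.373)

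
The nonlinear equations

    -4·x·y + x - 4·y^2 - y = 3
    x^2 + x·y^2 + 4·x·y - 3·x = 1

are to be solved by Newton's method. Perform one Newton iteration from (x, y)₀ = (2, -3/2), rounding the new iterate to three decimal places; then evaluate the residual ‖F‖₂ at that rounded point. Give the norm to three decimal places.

13.103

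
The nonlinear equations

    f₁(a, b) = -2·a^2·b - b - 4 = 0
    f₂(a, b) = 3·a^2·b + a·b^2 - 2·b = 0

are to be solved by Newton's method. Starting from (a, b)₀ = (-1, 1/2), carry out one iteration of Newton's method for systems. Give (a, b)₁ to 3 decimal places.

(-0.909, -1.273)

At (-1, 1/2): F = (-5.500, 0.250).
Jacobian J = [[-4·a·b, -2·a^2 - 1], [6·a·b + b^2, 3·a^2 + 2·a·b - 2]].
At the point, J = [[2.000, -3.000], [-2.750, 0.000]] (det J = -8.250).
Solving J·Δ = −F gives Δ = (0.091, -1.773).
Then the next iterate is (a, b)₁ = (-0.909, -1.273).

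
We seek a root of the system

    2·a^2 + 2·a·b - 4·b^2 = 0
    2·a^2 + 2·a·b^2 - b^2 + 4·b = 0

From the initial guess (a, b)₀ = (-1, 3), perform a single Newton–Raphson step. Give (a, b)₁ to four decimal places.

At (-1, 3): F = (-40.0000, -13.0000).
Jacobian J = [[4·a + 2·b, 2·a - 8·b], [4·a + 2·b^2, 4·a·b - 2·b + 4]].
At the point, J = [[2.0000, -26.0000], [14.0000, -14.0000]] (det J = 336.0000).
Solving J·Δ = −F gives Δ = (-0.6607, -1.5893).
Then the next iterate is (a, b)₁ = (-1.6607, 1.4107).

(-1.6607, 1.4107)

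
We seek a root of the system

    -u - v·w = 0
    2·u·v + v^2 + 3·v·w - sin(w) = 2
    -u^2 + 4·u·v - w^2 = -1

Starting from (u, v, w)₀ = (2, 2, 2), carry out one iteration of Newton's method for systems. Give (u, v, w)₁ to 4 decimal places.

(-1.8098, 2.1549, 0.7500)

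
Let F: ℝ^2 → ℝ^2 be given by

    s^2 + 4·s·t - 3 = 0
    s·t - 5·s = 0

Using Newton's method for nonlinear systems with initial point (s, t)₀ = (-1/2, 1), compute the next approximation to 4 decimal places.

(0.1711, -0.3684)

At (-1/2, 1): F = (-4.7500, 2.0000).
Jacobian J = [[2·s + 4·t, 4·s], [t - 5, s]].
At the point, J = [[3.0000, -2.0000], [-4.0000, -0.5000]] (det J = -9.5000).
Solving J·Δ = −F gives Δ = (0.6711, -1.3684).
Then the next iterate is (s, t)₁ = (0.1711, -0.3684).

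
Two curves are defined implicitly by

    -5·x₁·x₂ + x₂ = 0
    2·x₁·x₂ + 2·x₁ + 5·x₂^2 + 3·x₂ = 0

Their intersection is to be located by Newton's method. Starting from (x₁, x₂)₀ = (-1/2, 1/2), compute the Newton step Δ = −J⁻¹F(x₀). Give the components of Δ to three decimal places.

(0.281, -0.299)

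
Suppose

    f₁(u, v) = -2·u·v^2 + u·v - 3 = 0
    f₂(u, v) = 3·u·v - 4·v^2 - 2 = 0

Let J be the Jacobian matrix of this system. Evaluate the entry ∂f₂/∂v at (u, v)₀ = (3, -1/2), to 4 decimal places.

13.0000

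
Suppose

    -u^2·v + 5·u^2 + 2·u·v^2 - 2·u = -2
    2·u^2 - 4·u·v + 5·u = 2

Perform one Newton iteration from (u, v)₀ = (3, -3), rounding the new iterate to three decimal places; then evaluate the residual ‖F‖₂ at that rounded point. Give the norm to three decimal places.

At (3, -3): F = (122.000, 67.000).
Jacobian J = [[-2·u·v + 10·u + 2·v^2 - 2, -u^2 + 4·u·v], [4·u - 4·v + 5, -4·u]].
At the point, J = [[64.000, -45.000], [29.000, -12.000]] (det J = 537.000).
Solving J·Δ = −F gives Δ = (-2.888, -1.397).
Then the next iterate is (u, v)₁ = (0.112, -4.397).
Re-evaluating at (0.112, -4.397): F = (6.22460, 0.55494), so ‖F‖₂ = 6.249.

6.249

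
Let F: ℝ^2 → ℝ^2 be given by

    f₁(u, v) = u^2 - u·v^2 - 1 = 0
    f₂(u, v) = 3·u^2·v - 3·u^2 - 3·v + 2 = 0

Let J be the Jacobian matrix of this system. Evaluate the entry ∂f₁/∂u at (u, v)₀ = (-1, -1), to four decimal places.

∂f₁/∂u = 2·u - v^2.
At (-1, -1) this is -3.0000.

-3.0000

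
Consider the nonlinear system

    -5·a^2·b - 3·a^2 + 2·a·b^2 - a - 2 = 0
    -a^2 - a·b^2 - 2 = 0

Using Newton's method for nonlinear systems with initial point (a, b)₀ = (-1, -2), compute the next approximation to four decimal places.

At (-1, -2): F = (-2.0000, 1.0000).
Jacobian J = [[-10·a·b - 6·a + 2·b^2 - 1, -5·a^2 + 4·a·b], [-2·a - b^2, -2·a·b]].
At the point, J = [[-7.0000, 3.0000], [-2.0000, -4.0000]] (det J = 34.0000).
Solving J·Δ = −F gives Δ = (-0.1471, 0.3235).
Then the next iterate is (a, b)₁ = (-1.1471, -1.6765).

(-1.1471, -1.6765)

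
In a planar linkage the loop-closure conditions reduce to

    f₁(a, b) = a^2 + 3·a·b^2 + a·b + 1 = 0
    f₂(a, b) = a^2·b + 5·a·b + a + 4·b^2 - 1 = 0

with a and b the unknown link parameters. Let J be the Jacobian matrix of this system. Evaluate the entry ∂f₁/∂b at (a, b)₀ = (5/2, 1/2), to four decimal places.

∂f₁/∂b = 6·a·b + a.
At (5/2, 1/2) this is 10.0000.

10.0000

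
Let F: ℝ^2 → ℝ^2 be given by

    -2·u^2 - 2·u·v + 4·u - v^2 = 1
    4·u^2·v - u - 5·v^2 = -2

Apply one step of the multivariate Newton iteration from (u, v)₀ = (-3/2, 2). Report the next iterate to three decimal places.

(-0.335, -0.511)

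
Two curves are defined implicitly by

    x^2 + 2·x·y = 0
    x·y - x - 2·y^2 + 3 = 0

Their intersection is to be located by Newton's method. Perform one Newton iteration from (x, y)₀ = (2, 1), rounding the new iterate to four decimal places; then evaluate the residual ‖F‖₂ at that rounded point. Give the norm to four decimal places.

1.7355

At (2, 1): F = (8.0000, 1.0000).
Jacobian J = [[2·x + 2·y, 2·x], [y - 1, x - 4·y]].
At the point, J = [[6.0000, 4.0000], [0.0000, -2.0000]] (det J = -12.0000).
Solving J·Δ = −F gives Δ = (-1.6667, 0.5000).
Then the next iterate is (x, y)₁ = (0.3333, 1.5000).
Re-evaluating at (0.3333, 1.5000): F = (1.110989, -1.333350), so ‖F‖₂ = 1.7355.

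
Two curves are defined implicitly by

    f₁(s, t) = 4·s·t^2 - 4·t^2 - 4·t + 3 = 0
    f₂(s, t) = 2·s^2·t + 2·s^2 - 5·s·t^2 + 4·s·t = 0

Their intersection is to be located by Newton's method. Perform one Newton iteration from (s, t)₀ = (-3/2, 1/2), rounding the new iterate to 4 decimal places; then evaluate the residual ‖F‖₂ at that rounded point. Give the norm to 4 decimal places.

At (-3/2, 1/2): F = (-1.5000, 5.6250).
Jacobian J = [[4·t^2, 8·s·t - 8·t - 4], [4·s·t + 4·s - 5·t^2 + 4·t, 2·s^2 - 10·s·t + 4·s]].
At the point, J = [[1.0000, -14.0000], [-8.2500, 6.0000]] (det J = -109.5000).
Solving J·Δ = −F gives Δ = (0.6370, -0.0616).
Then the next iterate is (s, t)₁ = (-0.8630, 0.4384).
Re-evaluating at (-0.8630, 0.4384): F = (-0.185834, 1.458514), so ‖F‖₂ = 1.4703.

1.4703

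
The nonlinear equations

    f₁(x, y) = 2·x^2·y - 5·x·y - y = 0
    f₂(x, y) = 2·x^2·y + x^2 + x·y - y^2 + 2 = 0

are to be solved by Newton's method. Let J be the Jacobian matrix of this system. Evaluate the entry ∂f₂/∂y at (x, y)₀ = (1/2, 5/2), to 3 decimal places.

-4.000

∂f₂/∂y = 2·x^2 + x - 2·y.
At (1/2, 5/2) this is -4.000.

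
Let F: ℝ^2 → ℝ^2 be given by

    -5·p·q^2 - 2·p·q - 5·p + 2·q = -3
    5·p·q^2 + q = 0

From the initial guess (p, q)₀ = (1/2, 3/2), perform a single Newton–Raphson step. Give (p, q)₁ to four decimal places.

(0.6713, 0.4351)

At (1/2, 3/2): F = (-3.6250, 7.1250).
Jacobian J = [[-5·q^2 - 2·q - 5, -10·p·q - 2·p + 2], [5·q^2, 10·p·q + 1]].
At the point, J = [[-19.2500, -6.5000], [11.2500, 8.5000]] (det J = -90.5000).
Solving J·Δ = −F gives Δ = (0.1713, -1.0649).
Then the next iterate is (p, q)₁ = (0.6713, 0.4351).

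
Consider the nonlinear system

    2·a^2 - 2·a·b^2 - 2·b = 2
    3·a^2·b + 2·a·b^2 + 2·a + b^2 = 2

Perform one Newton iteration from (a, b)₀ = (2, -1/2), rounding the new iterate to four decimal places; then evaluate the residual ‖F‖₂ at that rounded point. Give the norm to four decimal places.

At (2, -1/2): F = (6.0000, -2.7500).
Jacobian J = [[4·a - 2·b^2, -4·a·b - 2], [6·a·b + 2·b^2 + 2, 3·a^2 + 4·a·b + 2·b]].
At the point, J = [[7.5000, 2.0000], [-3.5000, 7.0000]] (det J = 59.5000).
Solving J·Δ = −F gives Δ = (-0.7983, -0.0063).
Then the next iterate is (a, b)₁ = (1.2017, -0.5063).
Re-evaluating at (1.2017, -0.5063): F = (1.284679, -0.917591), so ‖F‖₂ = 1.5787.

1.5787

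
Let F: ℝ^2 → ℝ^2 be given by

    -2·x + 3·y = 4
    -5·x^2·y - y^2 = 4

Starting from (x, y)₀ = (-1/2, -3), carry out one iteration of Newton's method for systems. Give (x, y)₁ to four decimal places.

(0.3239, 1.5493)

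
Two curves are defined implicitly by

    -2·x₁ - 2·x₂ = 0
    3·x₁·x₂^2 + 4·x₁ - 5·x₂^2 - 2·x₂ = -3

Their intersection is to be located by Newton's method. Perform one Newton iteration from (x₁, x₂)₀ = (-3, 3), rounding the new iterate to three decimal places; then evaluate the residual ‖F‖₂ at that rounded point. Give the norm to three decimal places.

41.231

At (-3, 3): F = (0.000, -141.000).
Jacobian J = [[-2, -2], [3·x₂^2 + 4, 6·x₁·x₂ - 10·x₂ - 2]].
At the point, J = [[-2.000, -2.000], [31.000, -86.000]] (det J = 234.000).
Solving J·Δ = −F gives Δ = (1.205, -1.205).
Then the next iterate is (x₁, x₂)₁ = (-1.795, 1.795).
Re-evaluating at (-1.795, 1.795): F = (0.000, -41.23073), so ‖F‖₂ = 41.231.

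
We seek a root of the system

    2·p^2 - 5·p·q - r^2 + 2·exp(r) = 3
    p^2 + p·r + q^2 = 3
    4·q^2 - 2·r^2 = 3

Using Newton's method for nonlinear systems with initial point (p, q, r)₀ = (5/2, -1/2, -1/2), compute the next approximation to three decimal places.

At (5/2, -1/2, -1/2): F = (16.71306, 2.250, -2.500).
Jacobian J = [[4·p - 5·q, -5·p, -2·r + 2·exp(r)], [2·p + r, 2·q, p], [0, 8·q, -4·r]].
At the point, J = [[12.500, -12.500, 2.21306], [4.500, -1.000, 2.500], [0.000, -4.000, 2.000]] (det J = 172.66490).
Solving J·Δ = −F gives Δ = (-1.405, 0.237, 1.724).
Then the next iterate is (p, q, r)₁ = (1.095, -0.263, 1.224).

(1.095, -0.263, 1.224)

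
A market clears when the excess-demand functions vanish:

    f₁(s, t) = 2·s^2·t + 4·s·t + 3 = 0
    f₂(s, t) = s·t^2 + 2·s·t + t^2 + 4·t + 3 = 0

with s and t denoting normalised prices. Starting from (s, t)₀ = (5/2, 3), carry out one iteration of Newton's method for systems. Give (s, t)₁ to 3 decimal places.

At (5/2, 3): F = (70.500, 61.500).
Jacobian J = [[4·s·t + 4·t, 2·s^2 + 4·s], [t^2 + 2·t, 2·s·t + 2·s + 2·t + 4]].
At the point, J = [[42.000, 22.500], [15.000, 30.000]] (det J = 922.500).
Solving J·Δ = −F gives Δ = (-0.793, -1.654).
Then the next iterate is (s, t)₁ = (1.707, 1.346).

(1.707, 1.346)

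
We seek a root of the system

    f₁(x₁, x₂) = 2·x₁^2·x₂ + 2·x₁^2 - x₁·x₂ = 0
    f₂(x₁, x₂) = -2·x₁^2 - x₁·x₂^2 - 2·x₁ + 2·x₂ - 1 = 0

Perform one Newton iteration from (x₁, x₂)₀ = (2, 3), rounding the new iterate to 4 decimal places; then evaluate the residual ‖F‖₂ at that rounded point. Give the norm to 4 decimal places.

11.2538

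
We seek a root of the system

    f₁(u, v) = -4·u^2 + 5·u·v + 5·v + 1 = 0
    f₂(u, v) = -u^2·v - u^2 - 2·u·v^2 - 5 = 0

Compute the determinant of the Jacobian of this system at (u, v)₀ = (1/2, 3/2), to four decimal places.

41.1250

J = [[-8·u + 5·v, 5·u + 5], [-2·u·v - 2·u - 2·v^2, -u^2 - 4·u·v]].
At the point, J = [[3.5000, 7.5000], [-7.0000, -3.2500]].
det J = 41.1250.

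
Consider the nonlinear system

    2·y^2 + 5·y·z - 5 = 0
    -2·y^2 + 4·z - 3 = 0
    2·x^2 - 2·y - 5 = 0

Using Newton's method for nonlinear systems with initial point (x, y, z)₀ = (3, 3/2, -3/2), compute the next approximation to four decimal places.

(1.9348, 0.1090, -0.2115)

At (3, 3/2, -3/2): F = (-11.7500, -13.5000, 10.0000).
Jacobian J = [[0, 4·y + 5·z, 5·y], [0, -4·y, 4], [4·x, -2, 0]].
At the point, J = [[0.0000, -1.5000, 7.5000], [0.0000, -6.0000, 4.0000], [12.0000, -2.0000, 0.0000]] (det J = 468.0000).
Solving J·Δ = −F gives Δ = (-1.0652, -1.3910, 1.2885).
Then the next iterate is (x, y, z)₁ = (1.9348, 0.1090, -0.2115).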